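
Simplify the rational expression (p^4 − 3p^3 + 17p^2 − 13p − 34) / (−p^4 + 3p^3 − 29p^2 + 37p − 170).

Repeated division with remainder:
  p^4 − 3p^3 + 17p^2 − 13p − 34 = (−1)(−p^4 + 3p^3 − 29p^2 + 37p − 170) + (−12p^2 + 24p − 204)
  −p^4 + 3p^3 − 29p^2 + 37p − 170 = ((1/12)p^2 − (1/12)p + 5/6)(−12p^2 + 24p − 204) + (0)
Last nonzero remainder: −12p^2 + 24p − 204. Dividing through by −12 gives the monic gcd p^2 − 2p + 17.
Cancel p^2 − 2p + 17 from numerator and denominator to get the reduced form.

(−p^2 + p + 2)/(p^2 − p + 10)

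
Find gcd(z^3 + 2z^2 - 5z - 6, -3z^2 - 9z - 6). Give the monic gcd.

Euclidean algorithm in ℚ[z]:
  z^3 + 2z^2 - 5z - 6 = (-(1/3)z + 1/3)(-3z^2 - 9z - 6) + (-4z - 4)
  -3z^2 - 9z - 6 = ((3/4)z + 3/2)(-4z - 4) + (0)
Last nonzero remainder: -4z - 4. Dividing through by -4 gives the monic gcd z + 1.

z + 1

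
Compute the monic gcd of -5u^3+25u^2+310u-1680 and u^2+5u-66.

u-6

Repeated division with remainder:
  -5u^3+25u^2+310u-1680 = (-5u+50)(u^2+5u-66) + (-270u+1620)
  u^2+5u-66 = (-(1/270)u-11/270)(-270u+1620) + (0)
Last nonzero remainder: -270u+1620. Dividing through by -270 gives the monic gcd u-6.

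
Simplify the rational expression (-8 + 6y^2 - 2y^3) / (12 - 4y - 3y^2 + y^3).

(4 + 2y - 2y^2)/(-6 - y + y^2)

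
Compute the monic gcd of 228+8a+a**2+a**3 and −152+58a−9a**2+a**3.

By polynomial division,
  a**3+a**2+8a+228 = (a**3−9a**2+58a−152) + (10a**2−50a+380)
  a**3−9a**2+58a−152 = ((1/10)a−2/5)(10a**2−50a+380) + (0)
Last nonzero remainder: 10a**2−50a+380. Dividing through by 10 gives the monic gcd a**2−5a+38.

38−5a+a**2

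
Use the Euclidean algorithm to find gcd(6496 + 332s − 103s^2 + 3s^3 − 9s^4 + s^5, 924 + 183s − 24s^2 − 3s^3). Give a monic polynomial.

−28 − 3s + s^2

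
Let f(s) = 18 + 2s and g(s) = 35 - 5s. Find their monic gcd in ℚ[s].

1

Repeated division with remainder:
  2s + 18 = (-2/5)(-5s + 35) + (32)
  -5s + 35 = (-(5/32)s + 35/32)(32) + (0)
The last nonzero remainder is the constant 32, so the polynomials are coprime and gcd = 1.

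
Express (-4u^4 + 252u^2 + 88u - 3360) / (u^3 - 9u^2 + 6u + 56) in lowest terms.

(-4u^2 - 44u - 120)/(u + 2)

Repeated division with remainder:
  -4u^4 + 252u^2 + 88u - 3360 = (-4u - 36)(u^3 - 9u^2 + 6u + 56) + (-48u^2 + 528u - 1344)
  u^3 - 9u^2 + 6u + 56 = (-(1/48)u - 1/24)(-48u^2 + 528u - 1344) + (0)
Last nonzero remainder: -48u^2 + 528u - 1344. Dividing through by -48 gives the monic gcd u^2 - 11u + 28.
Cancel u^2 - 11u + 28 from numerator and denominator to get the reduced form.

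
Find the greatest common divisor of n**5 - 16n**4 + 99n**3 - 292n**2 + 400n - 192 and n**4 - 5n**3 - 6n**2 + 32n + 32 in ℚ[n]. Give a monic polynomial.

n**2 - 8n + 16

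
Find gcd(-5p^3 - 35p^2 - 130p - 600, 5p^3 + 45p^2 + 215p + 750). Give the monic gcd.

Euclidean algorithm in ℚ[p]:
  -5p^3 - 35p^2 - 130p - 600 = (-1)(5p^3 + 45p^2 + 215p + 750) + (10p^2 + 85p + 150)
  5p^3 + 45p^2 + 215p + 750 = ((1/2)p + 1/4)(10p^2 + 85p + 150) + ((475/4)p + 1425/2)
  10p^2 + 85p + 150 = ((8/95)p + 4/19)((475/4)p + 1425/2) + (0)
Last nonzero remainder: (475/4)p + 1425/2. Dividing through by 475/4 gives the monic gcd p + 6.

p + 6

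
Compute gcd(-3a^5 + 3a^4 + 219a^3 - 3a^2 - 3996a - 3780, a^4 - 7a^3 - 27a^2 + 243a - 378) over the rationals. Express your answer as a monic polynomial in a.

a^2 - a - 42

Euclidean algorithm in ℚ[a]:
  -3a^5 + 3a^4 + 219a^3 - 3a^2 - 3996a - 3780 = (-3a - 18)(a^4 - 7a^3 - 27a^2 + 243a - 378) + (12a^3 + 240a^2 - 756a - 10584)
  a^4 - 7a^3 - 27a^2 + 243a - 378 = ((1/12)a - 9/4)(12a^3 + 240a^2 - 756a - 10584) + (576a^2 - 576a - 24192)
  12a^3 + 240a^2 - 756a - 10584 = ((1/48)a + 7/16)(576a^2 - 576a - 24192) + (0)
Last nonzero remainder: 576a^2 - 576a - 24192. Dividing through by 576 gives the monic gcd a^2 - a - 42.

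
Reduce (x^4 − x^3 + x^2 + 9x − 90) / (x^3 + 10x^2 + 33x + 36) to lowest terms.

By polynomial division,
  x^4 − x^3 + x^2 + 9x − 90 = (x − 11)(x^3 + 10x^2 + 33x + 36) + (78x^2 + 336x + 306)
  x^3 + 10x^2 + 33x + 36 = ((1/78)x + 37/507)(78x^2 + 336x + 306) + ((770/169)x + 2310/169)
  78x^2 + 336x + 306 = ((6591/385)x + 8619/385)((770/169)x + 2310/169) + (0)
Last nonzero remainder: (770/169)x + 2310/169. Dividing through by 770/169 gives the monic gcd x + 3.
Cancel x + 3 from numerator and denominator to get the reduced form.

(x^3 − 4x^2 + 13x − 30)/(x^2 + 7x + 12)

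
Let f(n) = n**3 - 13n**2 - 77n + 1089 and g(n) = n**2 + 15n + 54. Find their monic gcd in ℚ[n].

n + 9

Apply the Euclidean algorithm:
  n**3 - 13n**2 - 77n + 1089 = (n - 28)(n**2 + 15n + 54) + (289n + 2601)
  n**2 + 15n + 54 = ((1/289)n + 6/289)(289n + 2601) + (0)
Last nonzero remainder: 289n + 2601. Dividing through by 289 gives the monic gcd n + 9.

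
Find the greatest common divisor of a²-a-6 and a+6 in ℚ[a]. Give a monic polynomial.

Apply the Euclidean algorithm:
  a²-a-6 = (a-7)(a+6) + (36)
  a+6 = ((1/36)a+1/6)(36) + (0)
The last nonzero remainder is the constant 36, so the polynomials are coprime and gcd = 1.

1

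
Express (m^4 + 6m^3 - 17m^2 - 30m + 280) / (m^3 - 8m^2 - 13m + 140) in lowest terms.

Apply the Euclidean algorithm:
  m^4 + 6m^3 - 17m^2 - 30m + 280 = (m + 14)(m^3 - 8m^2 - 13m + 140) + (108m^2 + 12m - 1680)
  m^3 - 8m^2 - 13m + 140 = ((1/108)m - 73/972)(108m^2 + 12m - 1680) + ((280/81)m + 1120/81)
  108m^2 + 12m - 1680 = ((2187/70)m - 243/2)((280/81)m + 1120/81) + (0)
Last nonzero remainder: (280/81)m + 1120/81. Dividing through by 280/81 gives the monic gcd m + 4.
Cancel m + 4 from numerator and denominator to get the reduced form.

(m^3 + 2m^2 - 25m + 70)/(m^2 - 12m + 35)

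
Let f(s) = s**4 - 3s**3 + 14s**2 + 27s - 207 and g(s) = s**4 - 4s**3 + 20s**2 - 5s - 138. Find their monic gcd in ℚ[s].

s**3 - 6s**2 + 32s - 69

By polynomial division,
  s**4 - 3s**3 + 14s**2 + 27s - 207 = (s**4 - 4s**3 + 20s**2 - 5s - 138) + (s**3 - 6s**2 + 32s - 69)
  s**4 - 4s**3 + 20s**2 - 5s - 138 = (s + 2)(s**3 - 6s**2 + 32s - 69) + (0)
The last nonzero remainder s**3 - 6s**2 + 32s - 69 is already monic.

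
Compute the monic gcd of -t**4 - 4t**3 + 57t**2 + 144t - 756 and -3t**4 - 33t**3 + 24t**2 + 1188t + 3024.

t**3 + 7t**2 - 36t - 252

Apply the Euclidean algorithm:
  -t**4 - 4t**3 + 57t**2 + 144t - 756 = (1/3)(-3t**4 - 33t**3 + 24t**2 + 1188t + 3024) + (7t**3 + 49t**2 - 252t - 1764)
  -3t**4 - 33t**3 + 24t**2 + 1188t + 3024 = (-(3/7)t - 12/7)(7t**3 + 49t**2 - 252t - 1764) + (0)
Last nonzero remainder: 7t**3 + 49t**2 - 252t - 1764. Dividing through by 7 gives the monic gcd t**3 + 7t**2 - 36t - 252.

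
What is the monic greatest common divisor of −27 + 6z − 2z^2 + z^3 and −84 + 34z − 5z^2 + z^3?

Repeated division with remainder:
  z^3 − 2z^2 + 6z − 27 = (z^3 − 5z^2 + 34z − 84) + (3z^2 − 28z + 57)
  z^3 − 5z^2 + 34z − 84 = ((1/3)z + 13/9)(3z^2 − 28z + 57) + ((499/9)z − 499/3)
  3z^2 − 28z + 57 = ((27/499)z − 171/499)((499/9)z − 499/3) + (0)
Last nonzero remainder: (499/9)z − 499/3. Dividing through by 499/9 gives the monic gcd z − 3.

−3 + z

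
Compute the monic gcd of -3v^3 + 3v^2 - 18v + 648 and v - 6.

v - 6

By polynomial division,
  -3v^3 + 3v^2 - 18v + 648 = (-3v^2 - 15v - 108)(v - 6) + (0)
The last nonzero remainder v - 6 is already monic.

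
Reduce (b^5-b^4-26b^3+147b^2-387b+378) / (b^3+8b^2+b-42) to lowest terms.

(b^3-6b^2+18b-27)/(b+3)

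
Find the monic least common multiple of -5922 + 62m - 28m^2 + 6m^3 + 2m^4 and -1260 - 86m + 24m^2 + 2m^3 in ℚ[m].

-29610 - 2651m - 109m^2 + 16m^3 + 13m^4 + m^5

Apply the Euclidean algorithm:
  2m^4 + 6m^3 - 28m^2 + 62m - 5922 = (m - 9)(2m^3 + 24m^2 - 86m - 1260) + (274m^2 + 548m - 17262)
  2m^3 + 24m^2 - 86m - 1260 = ((1/137)m + 10/137)(274m^2 + 548m - 17262) + (0)
Last nonzero remainder: 274m^2 + 548m - 17262. Dividing through by 274 gives the monic gcd m^2 + 2m - 63.
Then lcm(f, g) = f·g / gcd(f, g); expanding and making the result monic gives the answer.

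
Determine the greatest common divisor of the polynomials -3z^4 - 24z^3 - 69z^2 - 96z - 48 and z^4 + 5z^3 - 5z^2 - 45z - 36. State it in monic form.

z^2 + 5z + 4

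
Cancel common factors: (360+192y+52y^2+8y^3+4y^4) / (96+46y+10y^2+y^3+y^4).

(60-8y+4y^2)/(16-3y+y^2)

Repeated division with remainder:
  4y^4+8y^3+52y^2+192y+360 = (4)(y^4+y^3+10y^2+46y+96) + (4y^3+12y^2+8y-24)
  y^4+y^3+10y^2+46y+96 = ((1/4)y-1/2)(4y^3+12y^2+8y-24) + (14y^2+56y+84)
  4y^3+12y^2+8y-24 = ((2/7)y-2/7)(14y^2+56y+84) + (0)
Last nonzero remainder: 14y^2+56y+84. Dividing through by 14 gives the monic gcd y^2+4y+6.
Cancel y^2+4y+6 from numerator and denominator to get the reduced form.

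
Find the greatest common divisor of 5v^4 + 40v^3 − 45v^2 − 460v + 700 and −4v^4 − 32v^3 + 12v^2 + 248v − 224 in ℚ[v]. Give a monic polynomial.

v^2 + 5v − 14

Apply the Euclidean algorithm:
  5v^4 + 40v^3 − 45v^2 − 460v + 700 = (−5/4)(−4v^4 − 32v^3 + 12v^2 + 248v − 224) + (−30v^2 − 150v + 420)
  −4v^4 − 32v^3 + 12v^2 + 248v − 224 = ((2/15)v^2 + (2/5)v − 8/15)(−30v^2 − 150v + 420) + (0)
Last nonzero remainder: −30v^2 − 150v + 420. Dividing through by −30 gives the monic gcd v^2 + 5v − 14.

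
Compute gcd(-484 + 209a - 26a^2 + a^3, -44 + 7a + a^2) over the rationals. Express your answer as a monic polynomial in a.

-4 + a

By polynomial division,
  a^3 - 26a^2 + 209a - 484 = (a - 33)(a^2 + 7a - 44) + (484a - 1936)
  a^2 + 7a - 44 = ((1/484)a + 1/44)(484a - 1936) + (0)
Last nonzero remainder: 484a - 1936. Dividing through by 484 gives the monic gcd a - 4.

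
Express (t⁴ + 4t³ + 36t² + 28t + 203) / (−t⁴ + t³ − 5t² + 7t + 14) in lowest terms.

By polynomial division,
  t⁴ + 4t³ + 36t² + 28t + 203 = (−1)(−t⁴ + t³ − 5t² + 7t + 14) + (5t³ + 31t² + 35t + 217)
  −t⁴ + t³ − 5t² + 7t + 14 = (−(1/5)t + 36/25)(5t³ + 31t² + 35t + 217) + (−(1066/25)t² − 7462/25)
  5t³ + 31t² + 35t + 217 = (−(125/1066)t − 775/1066)(−(1066/25)t² − 7462/25) + (0)
Last nonzero remainder: −(1066/25)t² − 7462/25. Dividing through by −1066/25 gives the monic gcd t² + 7.
Cancel t² + 7 from numerator and denominator to get the reduced form.

(−t² − 4t − 29)/(t² − t − 2)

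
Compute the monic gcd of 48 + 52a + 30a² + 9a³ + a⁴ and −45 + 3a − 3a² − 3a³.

3 + a

Repeated division with remainder:
  a⁴ + 9a³ + 30a² + 52a + 48 = (−(1/3)a − 8/3)(−3a³ − 3a² + 3a − 45) + (23a² + 45a − 72)
  −3a³ − 3a² + 3a − 45 = (−(3/23)a + 66/529)(23a² + 45a − 72) + (−(6351/529)a − 19053/529)
  23a² + 45a − 72 = (−(12167/6351)a + 4232/2117)(−(6351/529)a − 19053/529) + (0)
Last nonzero remainder: −(6351/529)a − 19053/529. Dividing through by −6351/529 gives the monic gcd a + 3.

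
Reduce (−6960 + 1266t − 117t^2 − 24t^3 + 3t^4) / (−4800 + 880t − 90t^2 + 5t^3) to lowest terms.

(696 − 57t + 6t^2 + 3t^3)/(480 − 40t + 5t^2)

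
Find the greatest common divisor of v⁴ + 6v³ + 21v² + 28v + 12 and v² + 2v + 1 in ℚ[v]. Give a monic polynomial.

v² + 2v + 1

Euclidean algorithm in ℚ[v]:
  v⁴ + 6v³ + 21v² + 28v + 12 = (v² + 4v + 12)(v² + 2v + 1) + (0)
The last nonzero remainder v² + 2v + 1 is already monic.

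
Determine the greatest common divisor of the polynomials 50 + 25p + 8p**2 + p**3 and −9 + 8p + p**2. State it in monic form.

Apply the Euclidean algorithm:
  p**3 + 8p**2 + 25p + 50 = (p)(p**2 + 8p − 9) + (34p + 50)
  p**2 + 8p − 9 = ((1/34)p + 111/578)(34p + 50) + (−5376/289)
  34p + 50 = (−(4913/2688)p − 7225/2688)(−5376/289) + (0)
The last nonzero remainder is the constant −5376/289, so the polynomials are coprime and gcd = 1.

1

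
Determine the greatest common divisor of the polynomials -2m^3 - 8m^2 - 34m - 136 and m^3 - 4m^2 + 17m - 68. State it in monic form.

m^2 + 17

Repeated division with remainder:
  -2m^3 - 8m^2 - 34m - 136 = (-2)(m^3 - 4m^2 + 17m - 68) + (-16m^2 - 272)
  m^3 - 4m^2 + 17m - 68 = (-(1/16)m + 1/4)(-16m^2 - 272) + (0)
Last nonzero remainder: -16m^2 - 272. Dividing through by -16 gives the monic gcd m^2 + 17.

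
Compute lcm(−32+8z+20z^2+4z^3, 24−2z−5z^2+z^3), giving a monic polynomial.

−96+80z+38z^2−21z^3−2z^4+z^5

By polynomial division,
  4z^3+20z^2+8z−32 = (4)(z^3−5z^2−2z+24) + (40z^2+16z−128)
  z^3−5z^2−2z+24 = ((1/40)z−27/200)(40z^2+16z−128) + ((84/25)z+168/25)
  40z^2+16z−128 = ((250/21)z−400/21)((84/25)z+168/25) + (0)
Last nonzero remainder: (84/25)z+168/25. Dividing through by 84/25 gives the monic gcd z+2.
Then lcm(f, g) = f·g / gcd(f, g); expanding and making the result monic gives the answer.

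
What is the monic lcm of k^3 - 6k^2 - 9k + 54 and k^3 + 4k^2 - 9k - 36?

k^4 - 2k^3 - 33k^2 + 18k + 216

Apply the Euclidean algorithm:
  k^3 - 6k^2 - 9k + 54 = (k^3 + 4k^2 - 9k - 36) + (-10k^2 + 90)
  k^3 + 4k^2 - 9k - 36 = (-(1/10)k - 2/5)(-10k^2 + 90) + (0)
Last nonzero remainder: -10k^2 + 90. Dividing through by -10 gives the monic gcd k^2 - 9.
Then lcm(f, g) = f·g / gcd(f, g); expanding and making the result monic gives the answer.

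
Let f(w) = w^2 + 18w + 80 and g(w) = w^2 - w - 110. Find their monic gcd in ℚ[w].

Repeated division with remainder:
  w^2 + 18w + 80 = (w^2 - w - 110) + (19w + 190)
  w^2 - w - 110 = ((1/19)w - 11/19)(19w + 190) + (0)
Last nonzero remainder: 19w + 190. Dividing through by 19 gives the monic gcd w + 10.

w + 10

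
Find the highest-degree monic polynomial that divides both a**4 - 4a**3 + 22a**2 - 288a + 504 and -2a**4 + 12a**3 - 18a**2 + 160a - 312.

Apply the Euclidean algorithm:
  a**4 - 4a**3 + 22a**2 - 288a + 504 = (-1/2)(-2a**4 + 12a**3 - 18a**2 + 160a - 312) + (2a**3 + 13a**2 - 208a + 348)
  -2a**4 + 12a**3 - 18a**2 + 160a - 312 = (-a + 25/2)(2a**3 + 13a**2 - 208a + 348) + (-(777/2)a**2 + 3108a - 4662)
  2a**3 + 13a**2 - 208a + 348 = (-(4/777)a - 58/777)(-(777/2)a**2 + 3108a - 4662) + (0)
Last nonzero remainder: -(777/2)a**2 + 3108a - 4662. Dividing through by -777/2 gives the monic gcd a**2 - 8a + 12.

a**2 - 8a + 12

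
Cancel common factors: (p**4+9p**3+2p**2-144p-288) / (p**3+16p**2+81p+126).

By polynomial division,
  p**4+9p**3+2p**2-144p-288 = (p-7)(p**3+16p**2+81p+126) + (33p**2+297p+594)
  p**3+16p**2+81p+126 = ((1/33)p+7/33)(33p**2+297p+594) + (0)
Last nonzero remainder: 33p**2+297p+594. Dividing through by 33 gives the monic gcd p**2+9p+18.
Cancel p**2+9p+18 from numerator and denominator to get the reduced form.

(p**2-16)/(p+7)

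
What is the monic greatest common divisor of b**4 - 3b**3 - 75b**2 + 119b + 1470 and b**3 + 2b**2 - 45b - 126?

By polynomial division,
  b**4 - 3b**3 - 75b**2 + 119b + 1470 = (b - 5)(b**3 + 2b**2 - 45b - 126) + (-20b**2 + 20b + 840)
  b**3 + 2b**2 - 45b - 126 = (-(1/20)b - 3/20)(-20b**2 + 20b + 840) + (0)
Last nonzero remainder: -20b**2 + 20b + 840. Dividing through by -20 gives the monic gcd b**2 - b - 42.

b**2 - b - 42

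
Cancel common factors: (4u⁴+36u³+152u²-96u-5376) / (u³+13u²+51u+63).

(4u³+8u²+96u-768)/(u²+6u+9)

Apply the Euclidean algorithm:
  4u⁴+36u³+152u²-96u-5376 = (4u-16)(u³+13u²+51u+63) + (156u²+468u-4368)
  u³+13u²+51u+63 = ((1/156)u+5/78)(156u²+468u-4368) + (49u+343)
  156u²+468u-4368 = ((156/49)u-624/49)(49u+343) + (0)
Last nonzero remainder: 49u+343. Dividing through by 49 gives the monic gcd u+7.
Cancel u+7 from numerator and denominator to get the reduced form.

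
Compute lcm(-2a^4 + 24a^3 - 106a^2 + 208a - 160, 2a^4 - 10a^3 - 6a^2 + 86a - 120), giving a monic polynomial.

By polynomial division,
  -2a^4 + 24a^3 - 106a^2 + 208a - 160 = (-1)(2a^4 - 10a^3 - 6a^2 + 86a - 120) + (14a^3 - 112a^2 + 294a - 280)
  2a^4 - 10a^3 - 6a^2 + 86a - 120 = ((1/7)a + 3/7)(14a^3 - 112a^2 + 294a - 280) + (0)
Last nonzero remainder: 14a^3 - 112a^2 + 294a - 280. Dividing through by 14 gives the monic gcd a^3 - 8a^2 + 21a - 20.
Then lcm(f, g) = f·g / gcd(f, g); expanding and making the result monic gives the answer.

a^5 - 9a^4 + 17a^3 + 55a^2 - 232a + 240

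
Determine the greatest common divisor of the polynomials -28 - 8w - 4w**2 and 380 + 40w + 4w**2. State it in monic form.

Euclidean algorithm in ℚ[w]:
  -4w**2 - 8w - 28 = (-1)(4w**2 + 40w + 380) + (32w + 352)
  4w**2 + 40w + 380 = ((1/8)w - 1/8)(32w + 352) + (424)
  32w + 352 = ((4/53)w + 44/53)(424) + (0)
The last nonzero remainder is the constant 424, so the polynomials are coprime and gcd = 1.

1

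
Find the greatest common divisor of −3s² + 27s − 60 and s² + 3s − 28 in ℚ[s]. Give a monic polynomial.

Repeated division with remainder:
  −3s² + 27s − 60 = (−3)(s² + 3s − 28) + (36s − 144)
  s² + 3s − 28 = ((1/36)s + 7/36)(36s − 144) + (0)
Last nonzero remainder: 36s − 144. Dividing through by 36 gives the monic gcd s − 4.

s − 4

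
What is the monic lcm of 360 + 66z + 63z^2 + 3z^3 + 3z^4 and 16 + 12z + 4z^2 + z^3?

Repeated division with remainder:
  3z^4 + 3z^3 + 63z^2 + 66z + 360 = (3z − 9)(z^3 + 4z^2 + 12z + 16) + (63z^2 + 126z + 504)
  z^3 + 4z^2 + 12z + 16 = ((1/63)z + 2/63)(63z^2 + 126z + 504) + (0)
Last nonzero remainder: 63z^2 + 126z + 504. Dividing through by 63 gives the monic gcd z^2 + 2z + 8.
Then lcm(f, g) = f·g / gcd(f, g); expanding and making the result monic gives the answer.

240 + 164z + 64z^2 + 23z^3 + 3z^4 + z^5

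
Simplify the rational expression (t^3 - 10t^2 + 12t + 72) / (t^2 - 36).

(t^2 - 4t - 12)/(t + 6)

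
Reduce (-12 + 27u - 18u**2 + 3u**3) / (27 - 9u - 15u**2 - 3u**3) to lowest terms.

Apply the Euclidean algorithm:
  3u**3 - 18u**2 + 27u - 12 = (-1)(-3u**3 - 15u**2 - 9u + 27) + (-33u**2 + 18u + 15)
  -3u**3 - 15u**2 - 9u + 27 = ((1/11)u + 61/121)(-33u**2 + 18u + 15) + (-(2352/121)u + 2352/121)
  -33u**2 + 18u + 15 = ((1331/784)u + 605/784)(-(2352/121)u + 2352/121) + (0)
Last nonzero remainder: -(2352/121)u + 2352/121. Dividing through by -2352/121 gives the monic gcd u - 1.
Cancel u - 1 from numerator and denominator to get the reduced form.

(-4 + 5u - u**2)/(9 + 6u + u**2)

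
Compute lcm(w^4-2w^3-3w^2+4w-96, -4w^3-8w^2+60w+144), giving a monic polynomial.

By polynomial division,
  w^4-2w^3-3w^2+4w-96 = (-(1/4)w+1)(-4w^3-8w^2+60w+144) + (20w^2-20w-240)
  -4w^3-8w^2+60w+144 = (-(1/5)w-3/5)(20w^2-20w-240) + (0)
Last nonzero remainder: 20w^2-20w-240. Dividing through by 20 gives the monic gcd w^2-w-12.
Then lcm(f, g) = f·g / gcd(f, g); expanding and making the result monic gives the answer.

w^5+w^4-9w^3-5w^2-84w-288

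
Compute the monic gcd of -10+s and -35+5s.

1

By polynomial division,
  s-10 = (1/5)(5s-35) + (-3)
  5s-35 = (-(5/3)s+35/3)(-3) + (0)
The last nonzero remainder is the constant -3, so the polynomials are coprime and gcd = 1.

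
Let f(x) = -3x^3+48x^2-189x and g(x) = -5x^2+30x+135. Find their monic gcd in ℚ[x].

x-9

Repeated division with remainder:
  -3x^3+48x^2-189x = ((3/5)x-6)(-5x^2+30x+135) + (-90x+810)
  -5x^2+30x+135 = ((1/18)x+1/6)(-90x+810) + (0)
Last nonzero remainder: -90x+810. Dividing through by -90 gives the monic gcd x-9.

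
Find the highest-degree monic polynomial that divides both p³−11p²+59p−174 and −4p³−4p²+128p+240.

p−6

Euclidean algorithm in ℚ[p]:
  p³−11p²+59p−174 = (−1/4)(−4p³−4p²+128p+240) + (−12p²+91p−114)
  −4p³−4p²+128p+240 = ((1/3)p+103/36)(−12p²+91p−114) + (−(3397/36)p+3397/6)
  −12p²+91p−114 = ((432/3397)p−684/3397)(−(3397/36)p+3397/6) + (0)
Last nonzero remainder: −(3397/36)p+3397/6. Dividing through by −3397/36 gives the monic gcd p−6.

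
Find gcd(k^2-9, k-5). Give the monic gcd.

1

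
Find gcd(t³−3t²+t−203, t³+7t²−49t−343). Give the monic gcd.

Apply the Euclidean algorithm:
  t³−3t²+t−203 = (t³+7t²−49t−343) + (−10t²+50t+140)
  t³+7t²−49t−343 = (−(1/10)t−6/5)(−10t²+50t+140) + (25t−175)
  −10t²+50t+140 = (−(2/5)t−4/5)(25t−175) + (0)
Last nonzero remainder: 25t−175. Dividing through by 25 gives the monic gcd t−7.

t−7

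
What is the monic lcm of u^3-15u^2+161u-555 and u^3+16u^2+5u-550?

Apply the Euclidean algorithm:
  u^3-15u^2+161u-555 = (u^3+16u^2+5u-550) + (-31u^2+156u-5)
  u^3+16u^2+5u-550 = (-(1/31)u-652/961)(-31u^2+156u-5) + ((106362/961)u-531810/961)
  -31u^2+156u-5 = (-(29791/106362)u+961/106362)((106362/961)u-531810/961) + (0)
Last nonzero remainder: (106362/961)u-531810/961. Dividing through by 106362/961 gives the monic gcd u-5.
Then lcm(f, g) = f·g / gcd(f, g); expanding and making the result monic gives the answer.

u^5+6u^4-44u^3+1176u^2+6055u-61050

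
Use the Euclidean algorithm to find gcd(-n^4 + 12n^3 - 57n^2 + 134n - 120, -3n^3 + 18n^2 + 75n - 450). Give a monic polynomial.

n - 5

By polynomial division,
  -n^4 + 12n^3 - 57n^2 + 134n - 120 = ((1/3)n - 2)(-3n^3 + 18n^2 + 75n - 450) + (-46n^2 + 434n - 1020)
  -3n^3 + 18n^2 + 75n - 450 = ((3/46)n + 237/1058)(-46n^2 + 434n - 1020) + ((23436/529)n - 117180/529)
  -46n^2 + 434n - 1020 = (-(12167/11718)n + 8993/1953)((23436/529)n - 117180/529) + (0)
Last nonzero remainder: (23436/529)n - 117180/529. Dividing through by 23436/529 gives the monic gcd n - 5.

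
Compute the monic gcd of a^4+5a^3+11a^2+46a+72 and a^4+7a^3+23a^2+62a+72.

a^2+6a+8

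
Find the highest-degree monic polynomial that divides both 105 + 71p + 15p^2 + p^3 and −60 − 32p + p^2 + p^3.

Euclidean algorithm in ℚ[p]:
  p^3 + 15p^2 + 71p + 105 = (p^3 + p^2 − 32p − 60) + (14p^2 + 103p + 165)
  p^3 + p^2 − 32p − 60 = ((1/14)p − 89/196)(14p^2 + 103p + 165) + ((585/196)p + 2925/196)
  14p^2 + 103p + 165 = ((2744/585)p + 2156/195)((585/196)p + 2925/196) + (0)
Last nonzero remainder: (585/196)p + 2925/196. Dividing through by 585/196 gives the monic gcd p + 5.

5 + p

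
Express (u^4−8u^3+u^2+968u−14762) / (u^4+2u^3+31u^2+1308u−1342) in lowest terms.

Repeated division with remainder:
  u^4−8u^3+u^2+968u−14762 = (u^4+2u^3+31u^2+1308u−1342) + (−10u^3−30u^2−340u−13420)
  u^4+2u^3+31u^2+1308u−1342 = (−(1/10)u+1/10)(−10u^3−30u^2−340u−13420) + (0)
Last nonzero remainder: −10u^3−30u^2−340u−13420. Dividing through by −10 gives the monic gcd u^3+3u^2+34u+1342.
Cancel u^3+3u^2+34u+1342 from numerator and denominator to get the reduced form.

(u−11)/(u−1)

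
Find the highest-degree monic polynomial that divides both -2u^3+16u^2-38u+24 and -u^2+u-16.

1

Apply the Euclidean algorithm:
  -2u^3+16u^2-38u+24 = (2u-14)(-u^2+u-16) + (8u-200)
  -u^2+u-16 = (-(1/8)u-3)(8u-200) + (-616)
  8u-200 = (-(1/77)u+25/77)(-616) + (0)
The last nonzero remainder is the constant -616, so the polynomials are coprime and gcd = 1.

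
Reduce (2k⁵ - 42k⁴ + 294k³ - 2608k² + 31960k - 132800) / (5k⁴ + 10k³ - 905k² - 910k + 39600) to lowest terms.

Repeated division with remainder:
  2k⁵ - 42k⁴ + 294k³ - 2608k² + 31960k - 132800 = ((2/5)k - 46/5)(5k⁴ + 10k³ - 905k² - 910k + 39600) + (748k³ - 10570k² + 7748k + 231520)
  5k⁴ + 10k³ - 905k² - 910k + 39600 = ((5/748)k + 30165/279752)(748k³ - 10570k² + 7748k + 231520) + ((25589865/139876)k² - (230308785/69938)k + 511797300/34969)
  748k³ - 10570k² + 7748k + 231520 = ((104627248/25589865)k + 404801144/25589865)((25589865/139876)k² - (230308785/69938)k + 511797300/34969) + (0)
Last nonzero remainder: (25589865/139876)k² - (230308785/69938)k + 511797300/34969. Dividing through by 25589865/139876 gives the monic gcd k² - 18k + 80.
Cancel k² - 18k + 80 from numerator and denominator to get the reduced form.

(2k³ - 6k² + 26k - 1660)/(5k² + 100k + 495)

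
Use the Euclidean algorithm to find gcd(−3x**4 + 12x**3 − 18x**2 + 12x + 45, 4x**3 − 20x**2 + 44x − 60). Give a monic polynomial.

By polynomial division,
  −3x**4 + 12x**3 − 18x**2 + 12x + 45 = (−(3/4)x − 3/4)(4x**3 − 20x**2 + 44x − 60) + (0)
Last nonzero remainder: 4x**3 − 20x**2 + 44x − 60. Dividing through by 4 gives the monic gcd x**3 − 5x**2 + 11x − 15.

x**3 − 5x**2 + 11x − 15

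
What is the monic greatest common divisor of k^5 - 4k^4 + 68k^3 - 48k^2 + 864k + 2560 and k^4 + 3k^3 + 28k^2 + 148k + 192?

Apply the Euclidean algorithm:
  k^5 - 4k^4 + 68k^3 - 48k^2 + 864k + 2560 = (k - 7)(k^4 + 3k^3 + 28k^2 + 148k + 192) + (61k^3 + 1708k + 3904)
  k^4 + 3k^3 + 28k^2 + 148k + 192 = ((1/61)k + 3/61)(61k^3 + 1708k + 3904) + (0)
Last nonzero remainder: 61k^3 + 1708k + 3904. Dividing through by 61 gives the monic gcd k^3 + 28k + 64.

k^3 + 28k + 64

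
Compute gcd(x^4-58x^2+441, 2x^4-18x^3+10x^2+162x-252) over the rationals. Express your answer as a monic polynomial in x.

By polynomial division,
  x^4-58x^2+441 = (1/2)(2x^4-18x^3+10x^2+162x-252) + (9x^3-63x^2-81x+567)
  2x^4-18x^3+10x^2+162x-252 = ((2/9)x-4/9)(9x^3-63x^2-81x+567) + (0)
Last nonzero remainder: 9x^3-63x^2-81x+567. Dividing through by 9 gives the monic gcd x^3-7x^2-9x+63.

x^3-7x^2-9x+63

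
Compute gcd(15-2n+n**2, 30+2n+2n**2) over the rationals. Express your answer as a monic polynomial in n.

1

Repeated division with remainder:
  n**2-2n+15 = (1/2)(2n**2+2n+30) + (-3n)
  2n**2+2n+30 = (-(2/3)n-2/3)(-3n) + (30)
  -3n = (-(1/10)n)(30) + (0)
The last nonzero remainder is the constant 30, so the polynomials are coprime and gcd = 1.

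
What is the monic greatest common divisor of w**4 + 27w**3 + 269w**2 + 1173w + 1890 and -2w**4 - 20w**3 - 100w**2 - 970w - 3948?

w**2 + 13w + 42

Apply the Euclidean algorithm:
  w**4 + 27w**3 + 269w**2 + 1173w + 1890 = (-1/2)(-2w**4 - 20w**3 - 100w**2 - 970w - 3948) + (17w**3 + 219w**2 + 688w - 84)
  -2w**4 - 20w**3 - 100w**2 - 970w - 3948 = (-(2/17)w + 98/289)(17w**3 + 219w**2 + 688w - 84) + (-(26970/289)w**2 - (350610/289)w - 1132740/289)
  17w**3 + 219w**2 + 688w - 84 = (-(4913/26970)w + 289/13485)(-(26970/289)w**2 - (350610/289)w - 1132740/289) + (0)
Last nonzero remainder: -(26970/289)w**2 - (350610/289)w - 1132740/289. Dividing through by -26970/289 gives the monic gcd w**2 + 13w + 42.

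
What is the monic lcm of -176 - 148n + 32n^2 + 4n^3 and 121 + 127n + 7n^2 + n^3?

Euclidean algorithm in ℚ[n]:
  4n^3 + 32n^2 - 148n - 176 = (4)(n^3 + 7n^2 + 127n + 121) + (4n^2 - 656n - 660)
  n^3 + 7n^2 + 127n + 121 = ((1/4)n + 171/4)(4n^2 - 656n - 660) + (28336n + 28336)
  4n^2 - 656n - 660 = ((1/7084)n - 15/644)(28336n + 28336) + (0)
Last nonzero remainder: 28336n + 28336. Dividing through by 28336 gives the monic gcd n + 1.
Then lcm(f, g) = f·g / gcd(f, g); expanding and making the result monic gives the answer.

-5324 - 4741n + 702n^2 + 132n^3 + 14n^4 + n^5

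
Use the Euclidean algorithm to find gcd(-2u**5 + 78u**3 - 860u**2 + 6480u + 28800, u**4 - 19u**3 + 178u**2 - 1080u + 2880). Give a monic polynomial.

By polynomial division,
  -2u**5 + 78u**3 - 860u**2 + 6480u + 28800 = (-2u - 38)(u**4 - 19u**3 + 178u**2 - 1080u + 2880) + (-288u**3 + 3744u**2 - 28800u + 138240)
  u**4 - 19u**3 + 178u**2 - 1080u + 2880 = (-(1/288)u + 1/48)(-288u**3 + 3744u**2 - 28800u + 138240) + (0)
Last nonzero remainder: -288u**3 + 3744u**2 - 28800u + 138240. Dividing through by -288 gives the monic gcd u**3 - 13u**2 + 100u - 480.

u**3 - 13u**2 + 100u - 480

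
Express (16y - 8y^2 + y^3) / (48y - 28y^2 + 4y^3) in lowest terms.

(-4 + y)/(-12 + 4y)

By polynomial division,
  y^3 - 8y^2 + 16y = (1/4)(4y^3 - 28y^2 + 48y) + (-y^2 + 4y)
  4y^3 - 28y^2 + 48y = (-4y + 12)(-y^2 + 4y) + (0)
Last nonzero remainder: -y^2 + 4y. Dividing through by -1 gives the monic gcd y^2 - 4y.
Cancel y^2 - 4y from numerator and denominator to get the reduced form.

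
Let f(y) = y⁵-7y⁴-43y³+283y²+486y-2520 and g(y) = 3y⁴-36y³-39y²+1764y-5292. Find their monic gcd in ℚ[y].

Euclidean algorithm in ℚ[y]:
  y⁵-7y⁴-43y³+283y²+486y-2520 = ((1/3)y+5/3)(3y⁴-36y³-39y²+1764y-5292) + (30y³-240y²-690y+6300)
  3y⁴-36y³-39y²+1764y-5292 = ((1/10)y-2/5)(30y³-240y²-690y+6300) + (-66y²+858y-2772)
  30y³-240y²-690y+6300 = (-(5/11)y-25/11)(-66y²+858y-2772) + (0)
Last nonzero remainder: -66y²+858y-2772. Dividing through by -66 gives the monic gcd y²-13y+42.

y²-13y+42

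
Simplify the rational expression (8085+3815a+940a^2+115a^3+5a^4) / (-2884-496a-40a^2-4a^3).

By polynomial division,
  5a^4+115a^3+940a^2+3815a+8085 = (-(5/4)a-65/4)(-4a^3-40a^2-496a-2884) + (-330a^2-7850a-38780)
  -4a^3-40a^2-496a-2884 = ((2/165)a-182/1089)(-330a^2-7850a-38780) + (-(1456948/1089)a-10198636/1089)
  -330a^2-7850a-38780 = ((179685/728474)a+1508265/364237)(-(1456948/1089)a-10198636/1089) + (0)
Last nonzero remainder: -(1456948/1089)a-10198636/1089. Dividing through by -1456948/1089 gives the monic gcd a+7.
Cancel a+7 from numerator and denominator to get the reduced form.

(-1155-380a-80a^2-5a^3)/(412+12a+4a^2)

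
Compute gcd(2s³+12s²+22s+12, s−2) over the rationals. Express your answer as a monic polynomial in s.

1

Apply the Euclidean algorithm:
  2s³+12s²+22s+12 = (2s²+16s+54)(s−2) + (120)
  s−2 = ((1/120)s−1/60)(120) + (0)
The last nonzero remainder is the constant 120, so the polynomials are coprime and gcd = 1.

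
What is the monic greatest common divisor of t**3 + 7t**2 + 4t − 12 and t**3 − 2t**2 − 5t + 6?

By polynomial division,
  t**3 + 7t**2 + 4t − 12 = (t**3 − 2t**2 − 5t + 6) + (9t**2 + 9t − 18)
  t**3 − 2t**2 − 5t + 6 = ((1/9)t − 1/3)(9t**2 + 9t − 18) + (0)
Last nonzero remainder: 9t**2 + 9t − 18. Dividing through by 9 gives the monic gcd t**2 + t − 2.

t**2 + t − 2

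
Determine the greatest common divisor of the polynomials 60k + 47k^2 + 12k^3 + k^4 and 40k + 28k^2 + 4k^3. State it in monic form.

5k + k^2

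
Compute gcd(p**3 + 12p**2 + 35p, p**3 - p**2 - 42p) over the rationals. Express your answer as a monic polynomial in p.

p

Euclidean algorithm in ℚ[p]:
  p**3 + 12p**2 + 35p = (p**3 - p**2 - 42p) + (13p**2 + 77p)
  p**3 - p**2 - 42p = ((1/13)p - 90/169)(13p**2 + 77p) + (-(168/169)p)
  13p**2 + 77p = (-(2197/168)p - 1859/24)(-(168/169)p) + (0)
Last nonzero remainder: -(168/169)p. Dividing through by -168/169 gives the monic gcd p.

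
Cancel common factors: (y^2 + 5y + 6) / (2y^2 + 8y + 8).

(y + 3)/(2y + 4)

Repeated division with remainder:
  y^2 + 5y + 6 = (1/2)(2y^2 + 8y + 8) + (y + 2)
  2y^2 + 8y + 8 = (2y + 4)(y + 2) + (0)
The last nonzero remainder y + 2 is already monic.
Cancel y + 2 from numerator and denominator to get the reduced form.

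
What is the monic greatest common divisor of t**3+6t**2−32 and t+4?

t+4

By polynomial division,
  t**3+6t**2−32 = (t**2+2t−8)(t+4) + (0)
The last nonzero remainder t+4 is already monic.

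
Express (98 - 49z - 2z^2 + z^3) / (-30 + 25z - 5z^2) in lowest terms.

Euclidean algorithm in ℚ[z]:
  z^3 - 2z^2 - 49z + 98 = (-(1/5)z - 3/5)(-5z^2 + 25z - 30) + (-40z + 80)
  -5z^2 + 25z - 30 = ((1/8)z - 3/8)(-40z + 80) + (0)
Last nonzero remainder: -40z + 80. Dividing through by -40 gives the monic gcd z - 2.
Cancel z - 2 from numerator and denominator to get the reduced form.

(49 - z^2)/(-15 + 5z)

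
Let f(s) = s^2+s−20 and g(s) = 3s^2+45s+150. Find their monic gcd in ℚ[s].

s+5

Apply the Euclidean algorithm:
  s^2+s−20 = (1/3)(3s^2+45s+150) + (−14s−70)
  3s^2+45s+150 = (−(3/14)s−15/7)(−14s−70) + (0)
Last nonzero remainder: −14s−70. Dividing through by −14 gives the monic gcd s+5.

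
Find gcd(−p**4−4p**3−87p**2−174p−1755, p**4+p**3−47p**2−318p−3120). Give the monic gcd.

p**2+3p+39

Euclidean algorithm in ℚ[p]:
  −p**4−4p**3−87p**2−174p−1755 = (−1)(p**4+p**3−47p**2−318p−3120) + (−3p**3−134p**2−492p−4875)
  p**4+p**3−47p**2−318p−3120 = (−(1/3)p+131/9)(−3p**3−134p**2−492p−4875) + ((15655/9)p**2+(15655/3)p+203515/3)
  −3p**3−134p**2−492p−4875 = (−(27/15655)p−225/3131)((15655/9)p**2+(15655/3)p+203515/3) + (0)
Last nonzero remainder: (15655/9)p**2+(15655/3)p+203515/3. Dividing through by 15655/9 gives the monic gcd p**2+3p+39.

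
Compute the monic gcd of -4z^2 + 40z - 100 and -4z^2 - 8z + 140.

Euclidean algorithm in ℚ[z]:
  -4z^2 + 40z - 100 = (-4z^2 - 8z + 140) + (48z - 240)
  -4z^2 - 8z + 140 = (-(1/12)z - 7/12)(48z - 240) + (0)
Last nonzero remainder: 48z - 240. Dividing through by 48 gives the monic gcd z - 5.

z - 5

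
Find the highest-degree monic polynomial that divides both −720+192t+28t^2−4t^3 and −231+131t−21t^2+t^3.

Apply the Euclidean algorithm:
  −4t^3+28t^2+192t−720 = (−4)(t^3−21t^2+131t−231) + (−56t^2+716t−1644)
  t^3−21t^2+131t−231 = (−(1/56)t+115/784)(−56t^2+716t−1644) + (−(663/196)t+1989/196)
  −56t^2+716t−1644 = ((10976/663)t−107408/663)(−(663/196)t+1989/196) + (0)
Last nonzero remainder: −(663/196)t+1989/196. Dividing through by −663/196 gives the monic gcd t−3.

−3+t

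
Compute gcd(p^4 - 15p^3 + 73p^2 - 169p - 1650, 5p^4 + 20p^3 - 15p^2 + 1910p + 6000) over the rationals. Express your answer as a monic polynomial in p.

Euclidean algorithm in ℚ[p]:
  p^4 - 15p^3 + 73p^2 - 169p - 1650 = (1/5)(5p^4 + 20p^3 - 15p^2 + 1910p + 6000) + (-19p^3 + 76p^2 - 551p - 2850)
  5p^4 + 20p^3 - 15p^2 + 1910p + 6000 = (-(5/19)p - 40/19)(-19p^3 + 76p^2 - 551p - 2850) + (0)
Last nonzero remainder: -19p^3 + 76p^2 - 551p - 2850. Dividing through by -19 gives the monic gcd p^3 - 4p^2 + 29p + 150.

p^3 - 4p^2 + 29p + 150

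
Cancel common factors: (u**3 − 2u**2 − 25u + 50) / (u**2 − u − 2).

(u**2 − 25)/(u + 1)

Apply the Euclidean algorithm:
  u**3 − 2u**2 − 25u + 50 = (u − 1)(u**2 − u − 2) + (−24u + 48)
  u**2 − u − 2 = (−(1/24)u − 1/24)(−24u + 48) + (0)
Last nonzero remainder: −24u + 48. Dividing through by −24 gives the monic gcd u − 2.
Cancel u − 2 from numerator and denominator to get the reduced form.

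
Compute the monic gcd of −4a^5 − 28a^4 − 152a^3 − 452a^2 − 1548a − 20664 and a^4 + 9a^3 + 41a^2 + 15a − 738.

Repeated division with remainder:
  −4a^5 − 28a^4 − 152a^3 − 452a^2 − 1548a − 20664 = (−4a + 8)(a^4 + 9a^3 + 41a^2 + 15a − 738) + (−60a^3 − 720a^2 − 4620a − 14760)
  a^4 + 9a^3 + 41a^2 + 15a − 738 = (−(1/60)a + 1/20)(−60a^3 − 720a^2 − 4620a − 14760) + (0)
Last nonzero remainder: −60a^3 − 720a^2 − 4620a − 14760. Dividing through by −60 gives the monic gcd a^3 + 12a^2 + 77a + 246.

a^3 + 12a^2 + 77a + 246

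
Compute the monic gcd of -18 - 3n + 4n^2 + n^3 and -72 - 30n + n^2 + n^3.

3 + n

Repeated division with remainder:
  n^3 + 4n^2 - 3n - 18 = (n^3 + n^2 - 30n - 72) + (3n^2 + 27n + 54)
  n^3 + n^2 - 30n - 72 = ((1/3)n - 8/3)(3n^2 + 27n + 54) + (24n + 72)
  3n^2 + 27n + 54 = ((1/8)n + 3/4)(24n + 72) + (0)
Last nonzero remainder: 24n + 72. Dividing through by 24 gives the monic gcd n + 3.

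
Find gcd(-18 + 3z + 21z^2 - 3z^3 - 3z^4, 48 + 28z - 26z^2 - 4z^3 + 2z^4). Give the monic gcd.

Euclidean algorithm in ℚ[z]:
  -3z^4 - 3z^3 + 21z^2 + 3z - 18 = (-3/2)(2z^4 - 4z^3 - 26z^2 + 28z + 48) + (-9z^3 - 18z^2 + 45z + 54)
  2z^4 - 4z^3 - 26z^2 + 28z + 48 = (-(2/9)z + 8/9)(-9z^3 - 18z^2 + 45z + 54) + (0)
Last nonzero remainder: -9z^3 - 18z^2 + 45z + 54. Dividing through by -9 gives the monic gcd z^3 + 2z^2 - 5z - 6.

-6 - 5z + 2z^2 + z^3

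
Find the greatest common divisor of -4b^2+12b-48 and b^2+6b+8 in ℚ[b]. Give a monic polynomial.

1

By polynomial division,
  -4b^2+12b-48 = (-4)(b^2+6b+8) + (36b-16)
  b^2+6b+8 = ((1/36)b+29/162)(36b-16) + (880/81)
  36b-16 = ((729/220)b-81/55)(880/81) + (0)
The last nonzero remainder is the constant 880/81, so the polynomials are coprime and gcd = 1.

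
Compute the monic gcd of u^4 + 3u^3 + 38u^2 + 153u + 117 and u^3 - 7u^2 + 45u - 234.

Repeated division with remainder:
  u^4 + 3u^3 + 38u^2 + 153u + 117 = (u + 10)(u^3 - 7u^2 + 45u - 234) + (63u^2 - 63u + 2457)
  u^3 - 7u^2 + 45u - 234 = ((1/63)u - 2/21)(63u^2 - 63u + 2457) + (0)
Last nonzero remainder: 63u^2 - 63u + 2457. Dividing through by 63 gives the monic gcd u^2 - u + 39.

u^2 - u + 39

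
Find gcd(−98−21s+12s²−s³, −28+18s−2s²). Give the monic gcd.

By polynomial division,
  −s³+12s²−21s−98 = ((1/2)s−3/2)(−2s²+18s−28) + (20s−140)
  −2s²+18s−28 = (−(1/10)s+1/5)(20s−140) + (0)
Last nonzero remainder: 20s−140. Dividing through by 20 gives the monic gcd s−7.

−7+s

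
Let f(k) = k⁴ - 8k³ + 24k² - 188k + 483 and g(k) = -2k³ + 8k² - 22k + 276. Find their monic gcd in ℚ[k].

Euclidean algorithm in ℚ[k]:
  k⁴ - 8k³ + 24k² - 188k + 483 = (-(1/2)k + 2)(-2k³ + 8k² - 22k + 276) + (-3k² - 6k - 69)
  -2k³ + 8k² - 22k + 276 = ((2/3)k - 4)(-3k² - 6k - 69) + (0)
Last nonzero remainder: -3k² - 6k - 69. Dividing through by -3 gives the monic gcd k² + 2k + 23.

k² + 2k + 23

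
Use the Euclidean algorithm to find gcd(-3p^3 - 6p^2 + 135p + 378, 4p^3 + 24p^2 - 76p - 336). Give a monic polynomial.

Apply the Euclidean algorithm:
  -3p^3 - 6p^2 + 135p + 378 = (-3/4)(4p^3 + 24p^2 - 76p - 336) + (12p^2 + 78p + 126)
  4p^3 + 24p^2 - 76p - 336 = ((1/3)p - 1/6)(12p^2 + 78p + 126) + (-105p - 315)
  12p^2 + 78p + 126 = (-(4/35)p - 2/5)(-105p - 315) + (0)
Last nonzero remainder: -105p - 315. Dividing through by -105 gives the monic gcd p + 3.

p + 3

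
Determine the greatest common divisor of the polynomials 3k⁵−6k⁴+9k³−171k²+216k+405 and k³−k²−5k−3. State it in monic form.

k²−2k−3

By polynomial division,
  3k⁵−6k⁴+9k³−171k²+216k+405 = (3k²−3k+21)(k³−k²−5k−3) + (−156k²+312k+468)
  k³−k²−5k−3 = (−(1/156)k−1/156)(−156k²+312k+468) + (0)
Last nonzero remainder: −156k²+312k+468. Dividing through by −156 gives the monic gcd k²−2k−3.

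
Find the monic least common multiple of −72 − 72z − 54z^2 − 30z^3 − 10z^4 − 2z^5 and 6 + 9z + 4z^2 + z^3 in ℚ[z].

36 + 72z + 63z^2 + 42z^3 + 20z^4 + 6z^5 + z^6

Repeated division with remainder:
  −2z^5 − 10z^4 − 30z^3 − 54z^2 − 72z − 72 = (−2z^2 − 2z − 4)(z^3 + 4z^2 + 9z + 6) + (−8z^2 − 24z − 48)
  z^3 + 4z^2 + 9z + 6 = (−(1/8)z − 1/8)(−8z^2 − 24z − 48) + (0)
Last nonzero remainder: −8z^2 − 24z − 48. Dividing through by −8 gives the monic gcd z^2 + 3z + 6.
Then lcm(f, g) = f·g / gcd(f, g); expanding and making the result monic gives the answer.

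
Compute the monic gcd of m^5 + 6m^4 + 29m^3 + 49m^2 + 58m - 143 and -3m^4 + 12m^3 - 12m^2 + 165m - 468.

m^2 + 3m + 13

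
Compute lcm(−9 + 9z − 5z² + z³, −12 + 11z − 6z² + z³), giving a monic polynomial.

36 − 45z + 29z² − 9z³ + z⁴

Apply the Euclidean algorithm:
  z³ − 5z² + 9z − 9 = (z³ − 6z² + 11z − 12) + (z² − 2z + 3)
  z³ − 6z² + 11z − 12 = (z − 4)(z² − 2z + 3) + (0)
The last nonzero remainder z² − 2z + 3 is already monic.
Then lcm(f, g) = f·g / gcd(f, g); expanding and making the result monic gives the answer.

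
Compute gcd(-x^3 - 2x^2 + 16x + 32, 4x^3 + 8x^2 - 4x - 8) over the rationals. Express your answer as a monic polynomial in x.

Euclidean algorithm in ℚ[x]:
  -x^3 - 2x^2 + 16x + 32 = (-1/4)(4x^3 + 8x^2 - 4x - 8) + (15x + 30)
  4x^3 + 8x^2 - 4x - 8 = ((4/15)x^2 - 4/15)(15x + 30) + (0)
Last nonzero remainder: 15x + 30. Dividing through by 15 gives the monic gcd x + 2.

x + 2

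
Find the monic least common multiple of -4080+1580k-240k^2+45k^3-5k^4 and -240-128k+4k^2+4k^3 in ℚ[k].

8160+2552k-916k^2-70k^3-5k^4-2k^5+k^6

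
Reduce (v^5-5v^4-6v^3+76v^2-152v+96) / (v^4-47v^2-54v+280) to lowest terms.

(v^3-7v^2+16v-12)/(v^2-2v-35)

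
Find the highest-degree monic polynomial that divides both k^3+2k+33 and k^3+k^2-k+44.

k^2-3k+11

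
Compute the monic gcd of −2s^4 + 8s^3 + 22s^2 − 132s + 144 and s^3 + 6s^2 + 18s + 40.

By polynomial division,
  −2s^4 + 8s^3 + 22s^2 − 132s + 144 = (−2s + 20)(s^3 + 6s^2 + 18s + 40) + (−62s^2 − 412s − 656)
  s^3 + 6s^2 + 18s + 40 = (−(1/62)s + 10/961)(−62s^2 − 412s − 656) + ((11250/961)s + 45000/961)
  −62s^2 − 412s − 656 = (−(29791/5625)s − 78802/5625)((11250/961)s + 45000/961) + (0)
Last nonzero remainder: (11250/961)s + 45000/961. Dividing through by 11250/961 gives the monic gcd s + 4.

s + 4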